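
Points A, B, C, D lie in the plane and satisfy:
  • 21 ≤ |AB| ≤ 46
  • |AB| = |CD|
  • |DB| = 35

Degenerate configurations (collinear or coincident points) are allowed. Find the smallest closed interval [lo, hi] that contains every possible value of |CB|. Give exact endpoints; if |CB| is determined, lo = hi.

|AB| ∈ [21, 46]
|BD| ∈ {35}
|CD| ∈ [21, 46]
|AD| ∈ [0, 81]
|BC| ∈ [0, 81]
|AC| ∈ [0, 127]

|CB| ∈ [0, 81]  (≈ [0.0000, 81.0000])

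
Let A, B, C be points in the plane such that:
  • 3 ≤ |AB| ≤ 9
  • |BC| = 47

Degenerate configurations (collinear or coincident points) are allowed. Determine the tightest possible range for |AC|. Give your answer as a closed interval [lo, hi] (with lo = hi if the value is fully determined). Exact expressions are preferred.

|AC| ∈ [38, 56]  (≈ [38.0000, 56.0000])

|AB| ∈ [3, 9]
|BC| ∈ {47}
|AC| ∈ [38, 56]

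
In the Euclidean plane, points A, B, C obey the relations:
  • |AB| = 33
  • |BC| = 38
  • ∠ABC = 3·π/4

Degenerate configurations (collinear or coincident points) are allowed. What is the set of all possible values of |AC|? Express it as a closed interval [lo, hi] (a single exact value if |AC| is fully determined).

|AB| ∈ {33}
|BC| ∈ {38}
|AC| ∈ {√(1254·√(2) + 2533)}

|AC| = √(1254·√(2) + 2533)  (≈ 65.6233)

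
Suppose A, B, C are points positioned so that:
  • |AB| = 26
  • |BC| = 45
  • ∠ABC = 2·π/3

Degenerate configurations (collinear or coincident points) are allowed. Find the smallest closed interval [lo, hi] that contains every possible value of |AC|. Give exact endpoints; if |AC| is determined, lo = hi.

|AB| ∈ {26}
|BC| ∈ {45}
|AC| ∈ {7·√(79)}

|AC| = 7·√(79)  (≈ 62.2174)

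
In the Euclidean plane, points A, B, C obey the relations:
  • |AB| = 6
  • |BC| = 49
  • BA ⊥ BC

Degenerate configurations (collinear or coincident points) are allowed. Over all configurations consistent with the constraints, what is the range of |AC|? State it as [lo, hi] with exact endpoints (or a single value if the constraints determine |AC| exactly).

|AB| ∈ {6}
|BC| ∈ {49}
|AC| ∈ {√(2437)}

|AC| = √(2437)  (≈ 49.3660)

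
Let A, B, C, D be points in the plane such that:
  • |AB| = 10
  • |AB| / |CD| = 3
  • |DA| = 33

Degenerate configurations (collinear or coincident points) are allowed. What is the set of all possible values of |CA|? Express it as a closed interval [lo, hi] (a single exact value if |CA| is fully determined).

|AB| ∈ {10}
|AD| ∈ {33}
|CD| ∈ {10/3}
|BD| ∈ [23, 43]
|AC| ∈ [89/3, 109/3]
|BC| ∈ [59/3, 139/3]

|CA| ∈ [89/3, 109/3]  (≈ [29.6667, 36.3333])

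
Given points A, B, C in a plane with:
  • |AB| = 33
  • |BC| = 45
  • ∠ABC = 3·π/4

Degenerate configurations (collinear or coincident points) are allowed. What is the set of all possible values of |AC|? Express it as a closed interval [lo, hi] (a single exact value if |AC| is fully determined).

|AB| ∈ {33}
|BC| ∈ {45}
|AC| ∈ {3·√(165·√(2) + 346)}

|AC| = 3·√(165·√(2) + 346)  (≈ 72.2088)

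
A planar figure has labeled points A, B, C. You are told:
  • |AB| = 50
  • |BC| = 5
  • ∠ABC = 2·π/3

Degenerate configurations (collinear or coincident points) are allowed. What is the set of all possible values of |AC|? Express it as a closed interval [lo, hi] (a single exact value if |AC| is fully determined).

|AC| = 5·√(111)  (≈ 52.6783)

|AB| ∈ {50}
|BC| ∈ {5}
|AC| ∈ {5·√(111)}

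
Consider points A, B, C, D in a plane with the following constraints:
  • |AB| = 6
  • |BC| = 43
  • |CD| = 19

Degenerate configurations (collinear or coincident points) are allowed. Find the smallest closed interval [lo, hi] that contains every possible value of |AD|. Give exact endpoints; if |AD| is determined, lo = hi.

|AD| ∈ [18, 68]  (≈ [18.0000, 68.0000])

|AB| ∈ {6}
|BC| ∈ {43}
|CD| ∈ {19}
|AC| ∈ [37, 49]
|BD| ∈ [24, 62]
|AD| ∈ [18, 68]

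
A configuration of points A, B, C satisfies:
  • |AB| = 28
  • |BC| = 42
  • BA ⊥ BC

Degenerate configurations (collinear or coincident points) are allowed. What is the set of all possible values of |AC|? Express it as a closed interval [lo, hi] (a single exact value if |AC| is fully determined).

|AB| ∈ {28}
|BC| ∈ {42}
|AC| ∈ {14·√(13)}

|AC| = 14·√(13)  (≈ 50.4777)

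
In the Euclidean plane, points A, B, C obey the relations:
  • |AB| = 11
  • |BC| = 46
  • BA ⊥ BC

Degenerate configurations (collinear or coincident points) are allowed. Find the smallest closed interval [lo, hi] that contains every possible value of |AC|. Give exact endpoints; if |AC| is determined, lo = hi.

|AC| = √(2237)  (≈ 47.2969)

|AB| ∈ {11}
|BC| ∈ {46}
|AC| ∈ {√(2237)}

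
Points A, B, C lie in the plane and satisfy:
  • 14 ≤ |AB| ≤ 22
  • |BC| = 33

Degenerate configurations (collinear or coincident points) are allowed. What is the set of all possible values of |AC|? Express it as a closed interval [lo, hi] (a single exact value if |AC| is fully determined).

|AB| ∈ [14, 22]
|BC| ∈ {33}
|AC| ∈ [11, 55]

|AC| ∈ [11, 55]  (≈ [11.0000, 55.0000])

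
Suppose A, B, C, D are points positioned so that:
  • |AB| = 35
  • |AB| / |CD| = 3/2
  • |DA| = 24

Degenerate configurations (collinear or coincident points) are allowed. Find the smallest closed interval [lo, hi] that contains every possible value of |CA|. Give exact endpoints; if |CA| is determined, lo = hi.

|AB| ∈ {35}
|AD| ∈ {24}
|CD| ∈ {70/3}
|BD| ∈ [11, 59]
|AC| ∈ [2/3, 142/3]
|BC| ∈ [0, 247/3]

|CA| ∈ [2/3, 142/3]  (≈ [0.6667, 47.3333])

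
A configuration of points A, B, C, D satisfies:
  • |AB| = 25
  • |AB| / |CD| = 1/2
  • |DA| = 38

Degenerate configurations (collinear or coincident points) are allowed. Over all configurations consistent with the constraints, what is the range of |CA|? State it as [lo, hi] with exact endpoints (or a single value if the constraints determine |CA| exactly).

|CA| ∈ [12, 88]  (≈ [12.0000, 88.0000])

|AB| ∈ {25}
|AD| ∈ {38}
|CD| ∈ {50}
|BD| ∈ [13, 63]
|AC| ∈ [12, 88]
|BC| ∈ [0, 113]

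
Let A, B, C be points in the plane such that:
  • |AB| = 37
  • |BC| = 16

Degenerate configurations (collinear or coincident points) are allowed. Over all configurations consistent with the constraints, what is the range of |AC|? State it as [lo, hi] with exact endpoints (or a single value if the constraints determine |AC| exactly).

|AC| ∈ [21, 53]  (≈ [21.0000, 53.0000])

|AB| ∈ {37}
|BC| ∈ {16}
|AC| ∈ [21, 53]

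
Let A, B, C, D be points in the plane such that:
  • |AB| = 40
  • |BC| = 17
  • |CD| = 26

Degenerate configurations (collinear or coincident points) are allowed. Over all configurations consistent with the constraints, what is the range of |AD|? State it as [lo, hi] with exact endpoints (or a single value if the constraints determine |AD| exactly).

|AD| ∈ [0, 83]  (≈ [0.0000, 83.0000])

|AB| ∈ {40}
|BC| ∈ {17}
|CD| ∈ {26}
|AC| ∈ [23, 57]
|BD| ∈ [9, 43]
|AD| ∈ [0, 83]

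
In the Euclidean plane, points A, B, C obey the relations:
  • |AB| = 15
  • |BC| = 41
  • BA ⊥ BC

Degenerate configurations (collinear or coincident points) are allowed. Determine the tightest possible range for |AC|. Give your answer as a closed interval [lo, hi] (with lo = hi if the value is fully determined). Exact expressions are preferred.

|AC| = √(1906)  (≈ 43.6578)

|AB| ∈ {15}
|BC| ∈ {41}
|AC| ∈ {√(1906)}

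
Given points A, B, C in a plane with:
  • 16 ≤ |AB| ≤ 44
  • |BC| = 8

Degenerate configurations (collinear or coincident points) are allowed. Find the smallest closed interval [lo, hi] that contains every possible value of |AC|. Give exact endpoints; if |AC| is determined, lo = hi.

|AC| ∈ [8, 52]  (≈ [8.0000, 52.0000])

|AB| ∈ [16, 44]
|BC| ∈ {8}
|AC| ∈ [8, 52]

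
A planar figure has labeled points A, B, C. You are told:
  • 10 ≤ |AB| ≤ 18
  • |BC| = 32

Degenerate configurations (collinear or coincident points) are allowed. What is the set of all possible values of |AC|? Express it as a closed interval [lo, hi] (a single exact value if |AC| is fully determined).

|AB| ∈ [10, 18]
|BC| ∈ {32}
|AC| ∈ [14, 50]

|AC| ∈ [14, 50]  (≈ [14.0000, 50.0000])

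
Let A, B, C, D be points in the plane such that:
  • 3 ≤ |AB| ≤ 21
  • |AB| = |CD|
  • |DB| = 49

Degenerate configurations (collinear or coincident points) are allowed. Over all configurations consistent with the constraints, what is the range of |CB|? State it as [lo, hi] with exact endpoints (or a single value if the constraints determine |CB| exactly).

|CB| ∈ [28, 70]  (≈ [28.0000, 70.0000])

|AB| ∈ [3, 21]
|BD| ∈ {49}
|CD| ∈ [3, 21]
|AD| ∈ [28, 70]
|BC| ∈ [28, 70]
|AC| ∈ [7, 91]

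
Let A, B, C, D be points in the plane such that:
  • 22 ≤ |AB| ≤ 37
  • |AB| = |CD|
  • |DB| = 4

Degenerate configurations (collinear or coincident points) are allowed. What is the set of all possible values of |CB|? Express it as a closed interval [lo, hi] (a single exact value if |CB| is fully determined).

|AB| ∈ [22, 37]
|BD| ∈ {4}
|CD| ∈ [22, 37]
|AD| ∈ [18, 41]
|BC| ∈ [18, 41]
|AC| ∈ [0, 78]

|CB| ∈ [18, 41]  (≈ [18.0000, 41.0000])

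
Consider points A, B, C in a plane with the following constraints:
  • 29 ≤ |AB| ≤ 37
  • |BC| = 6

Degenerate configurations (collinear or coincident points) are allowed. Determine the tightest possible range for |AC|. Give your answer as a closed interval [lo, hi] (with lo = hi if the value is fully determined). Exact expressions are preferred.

|AB| ∈ [29, 37]
|BC| ∈ {6}
|AC| ∈ [23, 43]

|AC| ∈ [23, 43]  (≈ [23.0000, 43.0000])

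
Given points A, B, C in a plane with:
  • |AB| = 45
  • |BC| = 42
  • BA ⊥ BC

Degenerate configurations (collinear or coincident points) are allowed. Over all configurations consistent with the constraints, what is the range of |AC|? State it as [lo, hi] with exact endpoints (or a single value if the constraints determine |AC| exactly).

|AC| = 3·√(421)  (≈ 61.5549)

|AB| ∈ {45}
|BC| ∈ {42}
|AC| ∈ {3·√(421)}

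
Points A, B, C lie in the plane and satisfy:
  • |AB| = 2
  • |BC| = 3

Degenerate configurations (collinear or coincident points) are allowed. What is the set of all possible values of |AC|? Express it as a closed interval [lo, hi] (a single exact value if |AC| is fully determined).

|AB| ∈ {2}
|BC| ∈ {3}
|AC| ∈ [1, 5]

|AC| ∈ [1, 5]  (≈ [1.0000, 5.0000])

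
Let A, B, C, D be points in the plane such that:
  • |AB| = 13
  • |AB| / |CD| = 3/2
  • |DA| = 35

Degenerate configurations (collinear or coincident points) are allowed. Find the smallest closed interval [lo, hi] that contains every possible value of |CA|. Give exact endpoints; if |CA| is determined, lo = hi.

|CA| ∈ [79/3, 131/3]  (≈ [26.3333, 43.6667])

|AB| ∈ {13}
|AD| ∈ {35}
|CD| ∈ {26/3}
|BD| ∈ [22, 48]
|AC| ∈ [79/3, 131/3]
|BC| ∈ [40/3, 170/3]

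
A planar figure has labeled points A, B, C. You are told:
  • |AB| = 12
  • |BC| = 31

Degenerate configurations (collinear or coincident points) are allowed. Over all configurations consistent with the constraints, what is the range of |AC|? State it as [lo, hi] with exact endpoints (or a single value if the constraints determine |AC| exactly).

|AB| ∈ {12}
|BC| ∈ {31}
|AC| ∈ [19, 43]

|AC| ∈ [19, 43]  (≈ [19.0000, 43.0000])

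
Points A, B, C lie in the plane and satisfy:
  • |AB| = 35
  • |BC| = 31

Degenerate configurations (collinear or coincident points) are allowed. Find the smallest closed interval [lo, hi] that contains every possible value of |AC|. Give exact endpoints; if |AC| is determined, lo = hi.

|AC| ∈ [4, 66]  (≈ [4.0000, 66.0000])

|AB| ∈ {35}
|BC| ∈ {31}
|AC| ∈ [4, 66]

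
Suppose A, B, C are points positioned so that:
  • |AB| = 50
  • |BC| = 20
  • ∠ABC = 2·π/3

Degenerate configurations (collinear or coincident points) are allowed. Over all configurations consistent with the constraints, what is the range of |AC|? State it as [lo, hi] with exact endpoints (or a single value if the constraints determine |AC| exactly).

|AC| = 10·√(39)  (≈ 62.4500)

|AB| ∈ {50}
|BC| ∈ {20}
|AC| ∈ {10·√(39)}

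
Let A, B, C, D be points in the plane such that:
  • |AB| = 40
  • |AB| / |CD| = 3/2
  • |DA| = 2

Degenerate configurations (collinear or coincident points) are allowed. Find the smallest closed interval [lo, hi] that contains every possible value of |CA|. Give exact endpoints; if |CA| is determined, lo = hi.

|CA| ∈ [74/3, 86/3]  (≈ [24.6667, 28.6667])

|AB| ∈ {40}
|AD| ∈ {2}
|CD| ∈ {80/3}
|BD| ∈ [38, 42]
|AC| ∈ [74/3, 86/3]
|BC| ∈ [34/3, 206/3]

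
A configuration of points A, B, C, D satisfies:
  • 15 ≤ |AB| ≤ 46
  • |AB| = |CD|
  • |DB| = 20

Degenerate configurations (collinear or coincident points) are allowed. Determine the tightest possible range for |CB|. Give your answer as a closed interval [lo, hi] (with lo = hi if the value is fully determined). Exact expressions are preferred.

|CB| ∈ [0, 66]  (≈ [0.0000, 66.0000])

|AB| ∈ [15, 46]
|BD| ∈ {20}
|CD| ∈ [15, 46]
|AD| ∈ [0, 66]
|BC| ∈ [0, 66]
|AC| ∈ [0, 112]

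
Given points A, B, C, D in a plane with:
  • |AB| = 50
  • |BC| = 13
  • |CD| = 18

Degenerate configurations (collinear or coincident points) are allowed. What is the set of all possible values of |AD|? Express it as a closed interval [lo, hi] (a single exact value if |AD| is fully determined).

|AD| ∈ [19, 81]  (≈ [19.0000, 81.0000])

|AB| ∈ {50}
|BC| ∈ {13}
|CD| ∈ {18}
|AC| ∈ [37, 63]
|BD| ∈ [5, 31]
|AD| ∈ [19, 81]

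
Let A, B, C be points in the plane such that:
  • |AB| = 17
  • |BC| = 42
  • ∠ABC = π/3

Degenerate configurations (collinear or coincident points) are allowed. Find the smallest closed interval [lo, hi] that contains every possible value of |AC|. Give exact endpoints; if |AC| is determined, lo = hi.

|AB| ∈ {17}
|BC| ∈ {42}
|AC| ∈ {√(1339)}

|AC| = √(1339)  (≈ 36.5923)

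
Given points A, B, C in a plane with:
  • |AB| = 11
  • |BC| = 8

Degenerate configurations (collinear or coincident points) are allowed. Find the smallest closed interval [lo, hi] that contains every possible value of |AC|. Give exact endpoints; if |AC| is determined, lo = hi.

|AC| ∈ [3, 19]  (≈ [3.0000, 19.0000])

|AB| ∈ {11}
|BC| ∈ {8}
|AC| ∈ [3, 19]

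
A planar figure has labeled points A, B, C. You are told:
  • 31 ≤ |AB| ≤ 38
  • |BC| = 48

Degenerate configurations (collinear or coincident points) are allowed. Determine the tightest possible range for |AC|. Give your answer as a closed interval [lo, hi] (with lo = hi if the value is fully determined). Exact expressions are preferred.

|AB| ∈ [31, 38]
|BC| ∈ {48}
|AC| ∈ [10, 86]

|AC| ∈ [10, 86]  (≈ [10.0000, 86.0000])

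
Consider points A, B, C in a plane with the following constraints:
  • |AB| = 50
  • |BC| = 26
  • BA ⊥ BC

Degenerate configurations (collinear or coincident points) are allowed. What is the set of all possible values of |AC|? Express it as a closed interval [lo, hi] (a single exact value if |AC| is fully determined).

|AB| ∈ {50}
|BC| ∈ {26}
|AC| ∈ {2·√(794)}

|AC| = 2·√(794)  (≈ 56.3560)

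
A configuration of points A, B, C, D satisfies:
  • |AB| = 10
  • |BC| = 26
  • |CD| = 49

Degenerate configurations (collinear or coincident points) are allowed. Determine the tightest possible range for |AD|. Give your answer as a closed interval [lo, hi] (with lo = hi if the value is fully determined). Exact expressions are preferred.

|AD| ∈ [13, 85]  (≈ [13.0000, 85.0000])

|AB| ∈ {10}
|BC| ∈ {26}
|CD| ∈ {49}
|AC| ∈ [16, 36]
|BD| ∈ [23, 75]
|AD| ∈ [13, 85]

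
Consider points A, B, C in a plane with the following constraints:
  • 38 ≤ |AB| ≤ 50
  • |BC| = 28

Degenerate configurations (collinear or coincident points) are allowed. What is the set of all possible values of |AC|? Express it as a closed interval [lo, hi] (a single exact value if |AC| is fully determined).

|AB| ∈ [38, 50]
|BC| ∈ {28}
|AC| ∈ [10, 78]

|AC| ∈ [10, 78]  (≈ [10.0000, 78.0000])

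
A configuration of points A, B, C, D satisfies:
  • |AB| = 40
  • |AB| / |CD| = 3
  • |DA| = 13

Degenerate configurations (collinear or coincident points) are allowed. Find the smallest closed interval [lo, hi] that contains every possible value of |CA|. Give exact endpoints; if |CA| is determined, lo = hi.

|AB| ∈ {40}
|AD| ∈ {13}
|CD| ∈ {40/3}
|BD| ∈ [27, 53]
|AC| ∈ [1/3, 79/3]
|BC| ∈ [41/3, 199/3]

|CA| ∈ [1/3, 79/3]  (≈ [0.3333, 26.3333])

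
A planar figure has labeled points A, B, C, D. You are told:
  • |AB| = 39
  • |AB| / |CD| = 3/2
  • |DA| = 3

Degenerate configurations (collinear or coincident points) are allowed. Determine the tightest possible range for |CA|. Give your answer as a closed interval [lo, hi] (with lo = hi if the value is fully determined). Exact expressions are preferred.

|CA| ∈ [23, 29]  (≈ [23.0000, 29.0000])

|AB| ∈ {39}
|AD| ∈ {3}
|CD| ∈ {26}
|BD| ∈ [36, 42]
|AC| ∈ [23, 29]
|BC| ∈ [10, 68]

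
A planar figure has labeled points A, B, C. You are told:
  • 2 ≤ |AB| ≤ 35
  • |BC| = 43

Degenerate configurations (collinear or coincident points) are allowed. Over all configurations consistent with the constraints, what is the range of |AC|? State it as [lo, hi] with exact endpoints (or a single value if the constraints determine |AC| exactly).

|AB| ∈ [2, 35]
|BC| ∈ {43}
|AC| ∈ [8, 78]

|AC| ∈ [8, 78]  (≈ [8.0000, 78.0000])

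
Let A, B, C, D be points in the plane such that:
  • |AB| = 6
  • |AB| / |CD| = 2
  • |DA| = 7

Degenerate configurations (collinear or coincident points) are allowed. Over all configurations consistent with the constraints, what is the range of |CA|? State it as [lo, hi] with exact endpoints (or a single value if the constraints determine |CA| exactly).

|AB| ∈ {6}
|AD| ∈ {7}
|CD| ∈ {3}
|BD| ∈ [1, 13]
|AC| ∈ [4, 10]
|BC| ∈ [0, 16]

|CA| ∈ [4, 10]  (≈ [4.0000, 10.0000])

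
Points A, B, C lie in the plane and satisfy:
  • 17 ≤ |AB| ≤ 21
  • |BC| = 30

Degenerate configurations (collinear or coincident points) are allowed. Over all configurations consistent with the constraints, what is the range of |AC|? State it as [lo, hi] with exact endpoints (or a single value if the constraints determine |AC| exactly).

|AC| ∈ [9, 51]  (≈ [9.0000, 51.0000])

|AB| ∈ [17, 21]
|BC| ∈ {30}
|AC| ∈ [9, 51]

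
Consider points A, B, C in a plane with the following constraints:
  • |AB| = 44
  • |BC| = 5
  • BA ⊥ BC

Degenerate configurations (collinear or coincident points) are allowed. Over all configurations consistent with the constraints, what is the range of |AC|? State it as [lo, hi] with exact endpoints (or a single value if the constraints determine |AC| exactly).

|AB| ∈ {44}
|BC| ∈ {5}
|AC| ∈ {√(1961)}

|AC| = √(1961)  (≈ 44.2832)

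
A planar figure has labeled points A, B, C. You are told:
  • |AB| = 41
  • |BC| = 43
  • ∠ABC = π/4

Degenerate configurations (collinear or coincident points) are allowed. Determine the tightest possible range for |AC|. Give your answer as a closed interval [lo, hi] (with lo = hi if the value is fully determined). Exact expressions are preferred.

|AC| = √(3530 - 1763·√(2))  (≈ 32.1985)

|AB| ∈ {41}
|BC| ∈ {43}
|AC| ∈ {√(3530 - 1763·√(2))}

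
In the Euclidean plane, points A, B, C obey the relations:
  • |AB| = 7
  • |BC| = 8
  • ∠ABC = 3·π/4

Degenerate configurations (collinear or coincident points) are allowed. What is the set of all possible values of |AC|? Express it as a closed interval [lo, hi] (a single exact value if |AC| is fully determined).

|AC| = √(56·√(2) + 113)  (≈ 13.8635)

|AB| ∈ {7}
|BC| ∈ {8}
|AC| ∈ {√(56·√(2) + 113)}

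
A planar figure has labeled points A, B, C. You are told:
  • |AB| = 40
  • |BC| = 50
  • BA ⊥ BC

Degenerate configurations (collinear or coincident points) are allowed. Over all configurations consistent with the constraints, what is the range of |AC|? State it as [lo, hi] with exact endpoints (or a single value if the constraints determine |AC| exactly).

|AC| = 10·√(41)  (≈ 64.0312)

|AB| ∈ {40}
|BC| ∈ {50}
|AC| ∈ {10·√(41)}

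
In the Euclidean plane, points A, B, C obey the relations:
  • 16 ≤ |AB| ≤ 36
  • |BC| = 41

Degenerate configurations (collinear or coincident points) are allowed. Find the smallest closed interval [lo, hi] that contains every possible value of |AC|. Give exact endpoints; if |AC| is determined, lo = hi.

|AC| ∈ [5, 77]  (≈ [5.0000, 77.0000])

|AB| ∈ [16, 36]
|BC| ∈ {41}
|AC| ∈ [5, 77]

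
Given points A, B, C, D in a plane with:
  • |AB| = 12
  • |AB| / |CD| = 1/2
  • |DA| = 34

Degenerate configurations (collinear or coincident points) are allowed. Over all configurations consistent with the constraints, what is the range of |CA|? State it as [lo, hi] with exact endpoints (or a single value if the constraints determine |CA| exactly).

|CA| ∈ [10, 58]  (≈ [10.0000, 58.0000])

|AB| ∈ {12}
|AD| ∈ {34}
|CD| ∈ {24}
|BD| ∈ [22, 46]
|AC| ∈ [10, 58]
|BC| ∈ [0, 70]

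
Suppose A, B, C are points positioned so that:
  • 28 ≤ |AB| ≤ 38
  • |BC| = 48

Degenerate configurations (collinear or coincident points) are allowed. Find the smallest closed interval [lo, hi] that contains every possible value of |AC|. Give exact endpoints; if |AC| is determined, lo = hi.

|AC| ∈ [10, 86]  (≈ [10.0000, 86.0000])

|AB| ∈ [28, 38]
|BC| ∈ {48}
|AC| ∈ [10, 86]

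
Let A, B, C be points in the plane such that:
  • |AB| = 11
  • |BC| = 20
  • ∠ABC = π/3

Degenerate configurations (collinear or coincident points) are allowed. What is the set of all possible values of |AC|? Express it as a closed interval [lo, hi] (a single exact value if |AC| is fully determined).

|AC| = √(301)  (≈ 17.3494)

|AB| ∈ {11}
|BC| ∈ {20}
|AC| ∈ {√(301)}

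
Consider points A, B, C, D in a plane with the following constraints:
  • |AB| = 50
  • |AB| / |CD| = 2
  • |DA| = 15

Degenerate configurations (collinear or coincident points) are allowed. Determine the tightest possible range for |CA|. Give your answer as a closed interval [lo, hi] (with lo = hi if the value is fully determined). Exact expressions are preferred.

|CA| ∈ [10, 40]  (≈ [10.0000, 40.0000])

|AB| ∈ {50}
|AD| ∈ {15}
|CD| ∈ {25}
|BD| ∈ [35, 65]
|AC| ∈ [10, 40]
|BC| ∈ [10, 90]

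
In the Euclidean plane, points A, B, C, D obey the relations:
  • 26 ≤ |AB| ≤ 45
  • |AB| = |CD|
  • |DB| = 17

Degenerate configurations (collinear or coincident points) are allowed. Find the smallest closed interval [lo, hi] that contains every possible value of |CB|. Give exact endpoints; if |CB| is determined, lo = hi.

|CB| ∈ [9, 62]  (≈ [9.0000, 62.0000])

|AB| ∈ [26, 45]
|BD| ∈ {17}
|CD| ∈ [26, 45]
|AD| ∈ [9, 62]
|BC| ∈ [9, 62]
|AC| ∈ [0, 107]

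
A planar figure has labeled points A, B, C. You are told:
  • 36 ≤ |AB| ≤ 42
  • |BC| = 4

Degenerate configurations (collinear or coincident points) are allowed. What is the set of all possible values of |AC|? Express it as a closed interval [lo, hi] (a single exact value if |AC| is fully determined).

|AC| ∈ [32, 46]  (≈ [32.0000, 46.0000])

|AB| ∈ [36, 42]
|BC| ∈ {4}
|AC| ∈ [32, 46]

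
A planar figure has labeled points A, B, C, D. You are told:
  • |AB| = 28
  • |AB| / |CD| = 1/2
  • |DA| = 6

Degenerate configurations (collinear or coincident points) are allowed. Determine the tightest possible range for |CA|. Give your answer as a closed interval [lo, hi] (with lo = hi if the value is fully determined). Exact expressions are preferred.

|CA| ∈ [50, 62]  (≈ [50.0000, 62.0000])

|AB| ∈ {28}
|AD| ∈ {6}
|CD| ∈ {56}
|BD| ∈ [22, 34]
|AC| ∈ [50, 62]
|BC| ∈ [22, 90]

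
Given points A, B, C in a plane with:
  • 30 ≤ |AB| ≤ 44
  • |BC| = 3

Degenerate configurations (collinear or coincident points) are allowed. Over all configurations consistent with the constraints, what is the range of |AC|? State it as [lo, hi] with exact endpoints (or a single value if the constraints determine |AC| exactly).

|AB| ∈ [30, 44]
|BC| ∈ {3}
|AC| ∈ [27, 47]

|AC| ∈ [27, 47]  (≈ [27.0000, 47.0000])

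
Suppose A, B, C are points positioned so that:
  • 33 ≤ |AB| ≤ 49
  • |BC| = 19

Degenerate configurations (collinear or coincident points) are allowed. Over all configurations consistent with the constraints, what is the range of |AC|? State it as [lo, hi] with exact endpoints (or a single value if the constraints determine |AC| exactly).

|AB| ∈ [33, 49]
|BC| ∈ {19}
|AC| ∈ [14, 68]

|AC| ∈ [14, 68]  (≈ [14.0000, 68.0000])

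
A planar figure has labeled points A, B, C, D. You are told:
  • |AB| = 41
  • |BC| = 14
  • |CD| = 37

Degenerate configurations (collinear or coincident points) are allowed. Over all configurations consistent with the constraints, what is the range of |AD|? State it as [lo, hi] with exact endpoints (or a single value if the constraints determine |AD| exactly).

|AD| ∈ [0, 92]  (≈ [0.0000, 92.0000])

|AB| ∈ {41}
|BC| ∈ {14}
|CD| ∈ {37}
|AC| ∈ [27, 55]
|BD| ∈ [23, 51]
|AD| ∈ [0, 92]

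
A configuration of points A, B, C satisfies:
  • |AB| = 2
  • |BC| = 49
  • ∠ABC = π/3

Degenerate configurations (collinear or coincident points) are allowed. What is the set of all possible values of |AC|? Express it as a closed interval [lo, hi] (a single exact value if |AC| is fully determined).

|AC| = √(2307)  (≈ 48.0312)

|AB| ∈ {2}
|BC| ∈ {49}
|AC| ∈ {√(2307)}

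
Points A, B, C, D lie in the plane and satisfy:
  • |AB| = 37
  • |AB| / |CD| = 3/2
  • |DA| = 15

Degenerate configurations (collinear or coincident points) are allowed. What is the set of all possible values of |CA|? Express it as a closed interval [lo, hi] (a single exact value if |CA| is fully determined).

|AB| ∈ {37}
|AD| ∈ {15}
|CD| ∈ {74/3}
|BD| ∈ [22, 52]
|AC| ∈ [29/3, 119/3]
|BC| ∈ [0, 230/3]

|CA| ∈ [29/3, 119/3]  (≈ [9.6667, 39.6667])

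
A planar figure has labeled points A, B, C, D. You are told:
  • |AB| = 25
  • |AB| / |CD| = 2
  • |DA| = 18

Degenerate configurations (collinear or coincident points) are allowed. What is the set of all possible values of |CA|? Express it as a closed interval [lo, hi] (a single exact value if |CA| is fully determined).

|CA| ∈ [11/2, 61/2]  (≈ [5.5000, 30.5000])

|AB| ∈ {25}
|AD| ∈ {18}
|CD| ∈ {25/2}
|BD| ∈ [7, 43]
|AC| ∈ [11/2, 61/2]
|BC| ∈ [0, 111/2]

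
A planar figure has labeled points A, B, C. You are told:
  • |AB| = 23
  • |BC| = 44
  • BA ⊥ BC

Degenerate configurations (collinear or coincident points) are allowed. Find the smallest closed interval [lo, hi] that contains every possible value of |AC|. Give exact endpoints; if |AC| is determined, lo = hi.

|AB| ∈ {23}
|BC| ∈ {44}
|AC| ∈ {√(2465)}

|AC| = √(2465)  (≈ 49.6488)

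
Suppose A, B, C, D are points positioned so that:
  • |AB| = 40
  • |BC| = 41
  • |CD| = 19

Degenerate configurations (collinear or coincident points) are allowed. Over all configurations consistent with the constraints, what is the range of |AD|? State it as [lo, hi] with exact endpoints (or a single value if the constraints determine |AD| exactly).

|AB| ∈ {40}
|BC| ∈ {41}
|CD| ∈ {19}
|AC| ∈ [1, 81]
|BD| ∈ [22, 60]
|AD| ∈ [0, 100]

|AD| ∈ [0, 100]  (≈ [0.0000, 100.0000])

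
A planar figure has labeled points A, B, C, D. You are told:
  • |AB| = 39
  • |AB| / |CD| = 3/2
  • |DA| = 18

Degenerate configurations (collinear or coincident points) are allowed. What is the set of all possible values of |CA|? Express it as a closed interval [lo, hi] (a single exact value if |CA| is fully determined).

|AB| ∈ {39}
|AD| ∈ {18}
|CD| ∈ {26}
|BD| ∈ [21, 57]
|AC| ∈ [8, 44]
|BC| ∈ [0, 83]

|CA| ∈ [8, 44]  (≈ [8.0000, 44.0000])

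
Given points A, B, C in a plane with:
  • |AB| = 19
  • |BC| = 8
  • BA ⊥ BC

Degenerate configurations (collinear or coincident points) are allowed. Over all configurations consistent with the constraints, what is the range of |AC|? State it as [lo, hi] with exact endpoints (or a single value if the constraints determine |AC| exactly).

|AC| = 5·√(17)  (≈ 20.6155)

|AB| ∈ {19}
|BC| ∈ {8}
|AC| ∈ {5·√(17)}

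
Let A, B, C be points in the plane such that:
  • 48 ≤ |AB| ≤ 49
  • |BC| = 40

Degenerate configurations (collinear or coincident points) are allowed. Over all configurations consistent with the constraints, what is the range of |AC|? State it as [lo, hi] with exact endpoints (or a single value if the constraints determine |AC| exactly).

|AB| ∈ [48, 49]
|BC| ∈ {40}
|AC| ∈ [8, 89]

|AC| ∈ [8, 89]  (≈ [8.0000, 89.0000])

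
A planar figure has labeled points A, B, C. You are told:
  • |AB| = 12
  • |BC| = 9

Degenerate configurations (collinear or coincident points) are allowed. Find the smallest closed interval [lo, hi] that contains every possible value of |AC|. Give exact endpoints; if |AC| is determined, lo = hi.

|AC| ∈ [3, 21]  (≈ [3.0000, 21.0000])

|AB| ∈ {12}
|BC| ∈ {9}
|AC| ∈ [3, 21]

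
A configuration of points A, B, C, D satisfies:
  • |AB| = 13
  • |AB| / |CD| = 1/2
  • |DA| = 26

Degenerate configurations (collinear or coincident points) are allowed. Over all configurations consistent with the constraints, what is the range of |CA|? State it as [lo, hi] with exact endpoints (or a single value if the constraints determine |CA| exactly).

|CA| ∈ [0, 52]  (≈ [0.0000, 52.0000])

|AB| ∈ {13}
|AD| ∈ {26}
|CD| ∈ {26}
|BD| ∈ [13, 39]
|AC| ∈ [0, 52]
|BC| ∈ [0, 65]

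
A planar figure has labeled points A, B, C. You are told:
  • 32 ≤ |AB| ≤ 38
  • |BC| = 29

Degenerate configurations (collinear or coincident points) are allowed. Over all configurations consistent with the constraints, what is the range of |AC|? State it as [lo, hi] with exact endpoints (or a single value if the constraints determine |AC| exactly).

|AC| ∈ [3, 67]  (≈ [3.0000, 67.0000])

|AB| ∈ [32, 38]
|BC| ∈ {29}
|AC| ∈ [3, 67]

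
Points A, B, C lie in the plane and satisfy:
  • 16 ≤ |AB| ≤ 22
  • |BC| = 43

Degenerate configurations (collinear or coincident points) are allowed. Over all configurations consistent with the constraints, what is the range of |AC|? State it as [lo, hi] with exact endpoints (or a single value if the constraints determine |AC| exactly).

|AC| ∈ [21, 65]  (≈ [21.0000, 65.0000])

|AB| ∈ [16, 22]
|BC| ∈ {43}
|AC| ∈ [21, 65]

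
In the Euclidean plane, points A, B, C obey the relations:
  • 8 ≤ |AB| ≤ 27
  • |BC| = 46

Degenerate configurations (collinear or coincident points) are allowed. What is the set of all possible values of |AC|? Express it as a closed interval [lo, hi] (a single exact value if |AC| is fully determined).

|AC| ∈ [19, 73]  (≈ [19.0000, 73.0000])

|AB| ∈ [8, 27]
|BC| ∈ {46}
|AC| ∈ [19, 73]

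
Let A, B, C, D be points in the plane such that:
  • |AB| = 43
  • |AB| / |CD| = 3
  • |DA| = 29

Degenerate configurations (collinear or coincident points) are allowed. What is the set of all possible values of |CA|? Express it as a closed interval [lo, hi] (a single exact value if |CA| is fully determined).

|AB| ∈ {43}
|AD| ∈ {29}
|CD| ∈ {43/3}
|BD| ∈ [14, 72]
|AC| ∈ [44/3, 130/3]
|BC| ∈ [0, 259/3]

|CA| ∈ [44/3, 130/3]  (≈ [14.6667, 43.3333])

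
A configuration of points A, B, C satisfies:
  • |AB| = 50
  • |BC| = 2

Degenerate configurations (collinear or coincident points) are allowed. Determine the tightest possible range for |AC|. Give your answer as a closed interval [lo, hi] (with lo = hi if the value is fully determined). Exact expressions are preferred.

|AC| ∈ [48, 52]  (≈ [48.0000, 52.0000])

|AB| ∈ {50}
|BC| ∈ {2}
|AC| ∈ [48, 52]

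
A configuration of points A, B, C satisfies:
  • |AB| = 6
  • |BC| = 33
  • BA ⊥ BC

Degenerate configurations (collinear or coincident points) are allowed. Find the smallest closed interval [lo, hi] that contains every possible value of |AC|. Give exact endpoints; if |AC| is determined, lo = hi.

|AC| = 15·√(5)  (≈ 33.5410)

|AB| ∈ {6}
|BC| ∈ {33}
|AC| ∈ {15·√(5)}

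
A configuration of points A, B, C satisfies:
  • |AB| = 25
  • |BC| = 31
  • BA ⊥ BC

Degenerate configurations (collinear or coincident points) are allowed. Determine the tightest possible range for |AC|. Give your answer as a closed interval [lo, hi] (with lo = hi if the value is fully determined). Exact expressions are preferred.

|AC| = √(1586)  (≈ 39.8246)

|AB| ∈ {25}
|BC| ∈ {31}
|AC| ∈ {√(1586)}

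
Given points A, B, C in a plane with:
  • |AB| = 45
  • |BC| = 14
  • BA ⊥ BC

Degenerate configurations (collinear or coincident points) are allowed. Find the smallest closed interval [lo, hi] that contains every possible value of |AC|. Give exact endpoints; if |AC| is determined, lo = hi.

|AC| = √(2221)  (≈ 47.1275)

|AB| ∈ {45}
|BC| ∈ {14}
|AC| ∈ {√(2221)}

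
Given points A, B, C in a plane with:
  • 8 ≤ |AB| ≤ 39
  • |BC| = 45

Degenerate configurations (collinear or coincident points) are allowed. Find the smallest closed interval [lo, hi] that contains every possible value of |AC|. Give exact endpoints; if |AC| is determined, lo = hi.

|AB| ∈ [8, 39]
|BC| ∈ {45}
|AC| ∈ [6, 84]

|AC| ∈ [6, 84]  (≈ [6.0000, 84.0000])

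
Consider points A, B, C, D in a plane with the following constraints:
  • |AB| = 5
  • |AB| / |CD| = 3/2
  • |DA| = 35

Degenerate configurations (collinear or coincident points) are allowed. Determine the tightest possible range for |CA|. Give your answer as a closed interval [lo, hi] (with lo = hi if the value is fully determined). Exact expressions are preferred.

|AB| ∈ {5}
|AD| ∈ {35}
|CD| ∈ {10/3}
|BD| ∈ [30, 40]
|AC| ∈ [95/3, 115/3]
|BC| ∈ [80/3, 130/3]

|CA| ∈ [95/3, 115/3]  (≈ [31.6667, 38.3333])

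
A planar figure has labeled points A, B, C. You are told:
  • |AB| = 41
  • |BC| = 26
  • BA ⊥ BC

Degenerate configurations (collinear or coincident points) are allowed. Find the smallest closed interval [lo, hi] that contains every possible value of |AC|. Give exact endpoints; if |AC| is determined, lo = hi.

|AB| ∈ {41}
|BC| ∈ {26}
|AC| ∈ {√(2357)}

|AC| = √(2357)  (≈ 48.5489)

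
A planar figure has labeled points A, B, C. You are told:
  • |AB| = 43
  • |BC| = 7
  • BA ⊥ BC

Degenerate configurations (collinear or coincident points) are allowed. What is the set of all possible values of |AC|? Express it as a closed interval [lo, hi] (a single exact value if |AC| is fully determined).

|AC| = √(1898)  (≈ 43.5660)

|AB| ∈ {43}
|BC| ∈ {7}
|AC| ∈ {√(1898)}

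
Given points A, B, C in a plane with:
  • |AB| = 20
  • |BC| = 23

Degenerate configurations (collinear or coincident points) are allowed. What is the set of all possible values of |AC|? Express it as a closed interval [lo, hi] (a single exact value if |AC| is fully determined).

|AB| ∈ {20}
|BC| ∈ {23}
|AC| ∈ [3, 43]

|AC| ∈ [3, 43]  (≈ [3.0000, 43.0000])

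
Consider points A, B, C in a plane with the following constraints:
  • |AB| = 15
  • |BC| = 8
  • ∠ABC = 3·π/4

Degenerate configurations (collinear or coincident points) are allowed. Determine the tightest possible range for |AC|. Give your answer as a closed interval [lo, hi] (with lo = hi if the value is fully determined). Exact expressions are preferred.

|AC| = √(120·√(2) + 289)  (≈ 21.4174)

|AB| ∈ {15}
|BC| ∈ {8}
|AC| ∈ {√(120·√(2) + 289)}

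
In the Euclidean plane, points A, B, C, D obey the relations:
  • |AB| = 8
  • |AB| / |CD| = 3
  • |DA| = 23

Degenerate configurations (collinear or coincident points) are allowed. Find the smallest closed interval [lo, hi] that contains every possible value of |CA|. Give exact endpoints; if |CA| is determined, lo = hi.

|AB| ∈ {8}
|AD| ∈ {23}
|CD| ∈ {8/3}
|BD| ∈ [15, 31]
|AC| ∈ [61/3, 77/3]
|BC| ∈ [37/3, 101/3]

|CA| ∈ [61/3, 77/3]  (≈ [20.3333, 25.6667])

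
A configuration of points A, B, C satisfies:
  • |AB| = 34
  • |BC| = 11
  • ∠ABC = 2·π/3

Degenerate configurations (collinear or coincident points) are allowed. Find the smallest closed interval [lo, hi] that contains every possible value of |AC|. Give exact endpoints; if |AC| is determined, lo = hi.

|AC| = √(1651)  (≈ 40.6325)

|AB| ∈ {34}
|BC| ∈ {11}
|AC| ∈ {√(1651)}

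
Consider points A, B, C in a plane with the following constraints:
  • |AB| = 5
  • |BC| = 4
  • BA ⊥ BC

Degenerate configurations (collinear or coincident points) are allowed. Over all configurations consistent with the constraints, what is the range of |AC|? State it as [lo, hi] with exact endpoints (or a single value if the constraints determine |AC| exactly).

|AC| = √(41)  (≈ 6.4031)

|AB| ∈ {5}
|BC| ∈ {4}
|AC| ∈ {√(41)}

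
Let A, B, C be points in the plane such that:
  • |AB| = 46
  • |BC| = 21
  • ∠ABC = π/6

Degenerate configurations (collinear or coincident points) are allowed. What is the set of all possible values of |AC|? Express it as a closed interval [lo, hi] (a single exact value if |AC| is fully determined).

|AC| = √(2557 - 966·√(3))  (≈ 29.7294)

|AB| ∈ {46}
|BC| ∈ {21}
|AC| ∈ {√(2557 - 966·√(3))}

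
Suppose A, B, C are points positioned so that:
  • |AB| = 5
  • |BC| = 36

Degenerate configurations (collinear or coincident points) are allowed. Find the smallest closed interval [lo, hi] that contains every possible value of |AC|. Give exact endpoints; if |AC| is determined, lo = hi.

|AC| ∈ [31, 41]  (≈ [31.0000, 41.0000])

|AB| ∈ {5}
|BC| ∈ {36}
|AC| ∈ [31, 41]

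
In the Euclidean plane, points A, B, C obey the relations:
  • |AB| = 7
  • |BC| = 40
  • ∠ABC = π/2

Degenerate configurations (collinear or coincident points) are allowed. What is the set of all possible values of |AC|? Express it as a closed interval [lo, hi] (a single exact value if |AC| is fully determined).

|AB| ∈ {7}
|BC| ∈ {40}
|AC| ∈ {√(1649)}

|AC| = √(1649)  (≈ 40.6079)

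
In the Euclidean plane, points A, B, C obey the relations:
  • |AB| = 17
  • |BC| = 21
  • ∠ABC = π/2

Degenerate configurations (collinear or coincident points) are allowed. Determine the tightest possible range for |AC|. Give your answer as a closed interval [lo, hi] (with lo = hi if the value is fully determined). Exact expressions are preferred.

|AC| = √(730)  (≈ 27.0185)

|AB| ∈ {17}
|BC| ∈ {21}
|AC| ∈ {√(730)}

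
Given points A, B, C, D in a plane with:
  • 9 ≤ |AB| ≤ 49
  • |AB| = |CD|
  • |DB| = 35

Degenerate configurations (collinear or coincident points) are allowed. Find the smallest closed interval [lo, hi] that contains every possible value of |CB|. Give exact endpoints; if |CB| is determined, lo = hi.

|CB| ∈ [0, 84]  (≈ [0.0000, 84.0000])

|AB| ∈ [9, 49]
|BD| ∈ {35}
|CD| ∈ [9, 49]
|AD| ∈ [0, 84]
|BC| ∈ [0, 84]
|AC| ∈ [0, 133]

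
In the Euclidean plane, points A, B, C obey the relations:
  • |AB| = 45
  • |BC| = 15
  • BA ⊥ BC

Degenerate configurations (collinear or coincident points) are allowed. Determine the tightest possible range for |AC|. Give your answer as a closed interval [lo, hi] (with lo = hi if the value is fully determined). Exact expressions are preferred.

|AC| = 15·√(10)  (≈ 47.4342)

|AB| ∈ {45}
|BC| ∈ {15}
|AC| ∈ {15·√(10)}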